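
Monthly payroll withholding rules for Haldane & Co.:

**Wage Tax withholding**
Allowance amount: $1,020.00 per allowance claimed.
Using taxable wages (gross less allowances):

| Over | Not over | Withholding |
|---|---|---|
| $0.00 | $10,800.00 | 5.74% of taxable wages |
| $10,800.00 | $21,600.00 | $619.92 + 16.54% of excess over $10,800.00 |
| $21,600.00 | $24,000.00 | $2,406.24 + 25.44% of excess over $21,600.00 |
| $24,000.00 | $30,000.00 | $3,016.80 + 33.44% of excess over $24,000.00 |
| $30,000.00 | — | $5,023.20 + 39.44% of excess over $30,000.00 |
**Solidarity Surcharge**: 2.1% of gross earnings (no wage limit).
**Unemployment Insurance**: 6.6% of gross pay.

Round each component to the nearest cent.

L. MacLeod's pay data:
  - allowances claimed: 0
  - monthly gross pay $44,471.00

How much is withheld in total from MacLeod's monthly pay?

Wage Tax: taxable = $44,471.00
  $5,023.20 + 39.44% × ($44,471.00 − $30,000.00) = $5,023.20 + 39.44% × $14,471.00 = $10,730.56
Solidarity Surcharge: 2.1% × $44,471.00 = $933.89
Unemployment Insurance: 6.6% × $44,471.00 = $2,935.09
Total: $10,730.56 + $933.89 + $2,935.09 = $14,599.54

$14,599.54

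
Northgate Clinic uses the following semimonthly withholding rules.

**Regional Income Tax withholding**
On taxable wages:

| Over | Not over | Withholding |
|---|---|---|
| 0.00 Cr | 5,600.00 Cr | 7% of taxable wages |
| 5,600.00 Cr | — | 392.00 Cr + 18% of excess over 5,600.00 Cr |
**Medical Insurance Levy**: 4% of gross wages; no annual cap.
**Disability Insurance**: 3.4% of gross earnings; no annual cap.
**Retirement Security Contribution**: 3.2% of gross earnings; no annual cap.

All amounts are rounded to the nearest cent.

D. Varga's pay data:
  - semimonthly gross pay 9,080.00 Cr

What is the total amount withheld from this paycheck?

1,980.88 Cr

Regional Income Tax: taxable = 9,080.00 Cr
  392.00 Cr + 18% × (9,080.00 Cr − 5,600.00 Cr) = 392.00 Cr + 18% × 3,480.00 Cr = 1,018.40 Cr
Medical Insurance Levy: 4% × 9,080.00 Cr = 363.20 Cr
Disability Insurance: 3.4% × 9,080.00 Cr = 308.72 Cr
Retirement Security Contribution: 3.2% × 9,080.00 Cr = 290.56 Cr
Total: 1,018.40 Cr + 363.20 Cr + 308.72 Cr + 290.56 Cr = 1,980.88 Cr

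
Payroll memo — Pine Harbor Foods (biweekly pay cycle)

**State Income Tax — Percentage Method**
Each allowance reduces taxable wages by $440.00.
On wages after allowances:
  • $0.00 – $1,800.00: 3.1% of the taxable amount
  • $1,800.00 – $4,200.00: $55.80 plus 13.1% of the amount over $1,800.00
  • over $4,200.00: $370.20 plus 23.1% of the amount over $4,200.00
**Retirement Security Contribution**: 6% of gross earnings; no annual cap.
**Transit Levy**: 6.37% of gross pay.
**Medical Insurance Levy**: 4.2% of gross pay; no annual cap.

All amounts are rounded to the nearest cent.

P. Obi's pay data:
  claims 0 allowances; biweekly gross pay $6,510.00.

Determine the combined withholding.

State Income Tax: taxable = $6,510.00
  $370.20 + 23.1% × ($6,510.00 − $4,200.00) = $370.20 + 23.1% × $2,310.00 = $903.81
Retirement Security Contribution: 6% × $6,510.00 = $390.60
Transit Levy: 6.37% × $6,510.00 = $414.69
Medical Insurance Levy: 4.2% × $6,510.00 = $273.42
Total: $903.81 + $390.60 + $414.69 + $273.42 = $1,982.52

$1,982.52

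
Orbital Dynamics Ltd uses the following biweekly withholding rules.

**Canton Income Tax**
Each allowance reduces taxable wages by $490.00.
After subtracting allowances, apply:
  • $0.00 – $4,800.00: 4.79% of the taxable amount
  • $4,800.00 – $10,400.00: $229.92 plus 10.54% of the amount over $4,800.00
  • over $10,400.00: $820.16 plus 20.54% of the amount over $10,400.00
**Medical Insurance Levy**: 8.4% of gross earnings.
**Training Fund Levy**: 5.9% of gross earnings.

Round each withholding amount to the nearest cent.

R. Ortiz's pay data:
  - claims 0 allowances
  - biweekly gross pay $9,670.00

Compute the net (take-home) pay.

$7,543.97

Canton Income Tax: taxable = $9,670.00
  $229.92 + 10.54% × ($9,670.00 − $4,800.00) = $229.92 + 10.54% × $4,870.00 = $743.22
Medical Insurance Levy: 8.4% × $9,670.00 = $812.28
Training Fund Levy: 5.9% × $9,670.00 = $570.53
Total withheld: $743.22 + $812.28 + $570.53 = $2,126.03
Net pay: $9,670.00 − $2,126.03 = $7,543.97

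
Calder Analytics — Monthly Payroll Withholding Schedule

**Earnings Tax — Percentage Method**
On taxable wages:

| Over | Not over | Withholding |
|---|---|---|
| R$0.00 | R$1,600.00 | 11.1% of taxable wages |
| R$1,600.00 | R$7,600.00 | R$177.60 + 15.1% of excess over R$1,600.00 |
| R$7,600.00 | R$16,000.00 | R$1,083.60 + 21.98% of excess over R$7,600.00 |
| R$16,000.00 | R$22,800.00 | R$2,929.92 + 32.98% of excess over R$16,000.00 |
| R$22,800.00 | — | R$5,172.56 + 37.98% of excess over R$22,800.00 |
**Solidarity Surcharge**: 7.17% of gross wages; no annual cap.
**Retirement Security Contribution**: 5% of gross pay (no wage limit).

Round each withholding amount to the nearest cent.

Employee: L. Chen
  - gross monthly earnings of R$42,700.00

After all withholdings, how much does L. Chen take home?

Earnings Tax: taxable = R$42,700.00
  R$5,172.56 + 37.98% × (R$42,700.00 − R$22,800.00) = R$5,172.56 + 37.98% × R$19,900.00 = R$12,730.58
Solidarity Surcharge: 7.17% × R$42,700.00 = R$3,061.59
Retirement Security Contribution: 5% × R$42,700.00 = R$2,135.00
Total withheld: R$12,730.58 + R$3,061.59 + R$2,135.00 = R$17,927.17
Net pay: R$42,700.00 − R$17,927.17 = R$24,772.83

R$24,772.83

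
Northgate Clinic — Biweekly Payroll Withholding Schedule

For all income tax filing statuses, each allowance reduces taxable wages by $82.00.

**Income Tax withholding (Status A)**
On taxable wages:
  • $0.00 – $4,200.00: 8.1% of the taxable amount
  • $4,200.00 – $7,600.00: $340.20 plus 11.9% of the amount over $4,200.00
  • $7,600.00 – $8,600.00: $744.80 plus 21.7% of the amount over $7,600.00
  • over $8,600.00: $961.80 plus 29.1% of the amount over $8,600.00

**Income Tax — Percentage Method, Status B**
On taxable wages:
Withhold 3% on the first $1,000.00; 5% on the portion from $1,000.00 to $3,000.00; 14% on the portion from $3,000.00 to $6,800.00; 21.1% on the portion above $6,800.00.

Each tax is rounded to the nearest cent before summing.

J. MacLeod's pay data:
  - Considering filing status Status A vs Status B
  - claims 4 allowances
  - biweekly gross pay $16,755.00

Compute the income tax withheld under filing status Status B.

$2,693.30

Income Tax (Status B): taxable = $16,755.00 − 4×$82.00 = $16,427.00
  $662.00 + 21.1% × ($16,427.00 − $6,800.00) = $662.00 + 21.1% × $9,627.00 = $2,693.30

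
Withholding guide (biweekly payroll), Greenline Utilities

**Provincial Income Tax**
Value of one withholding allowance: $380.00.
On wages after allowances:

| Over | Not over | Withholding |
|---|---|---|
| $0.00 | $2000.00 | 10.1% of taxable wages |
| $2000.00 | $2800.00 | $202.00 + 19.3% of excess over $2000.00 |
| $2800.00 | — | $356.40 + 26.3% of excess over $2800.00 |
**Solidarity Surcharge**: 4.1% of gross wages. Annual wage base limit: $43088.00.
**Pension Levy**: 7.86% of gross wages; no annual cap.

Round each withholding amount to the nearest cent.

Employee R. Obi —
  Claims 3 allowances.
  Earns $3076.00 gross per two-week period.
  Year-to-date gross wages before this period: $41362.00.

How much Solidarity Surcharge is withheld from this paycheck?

$70.77

Solidarity Surcharge: cap $43088.00 − YTD $41362.00 = $1726.00 subject; 4.1% × $1726.00 = $70.77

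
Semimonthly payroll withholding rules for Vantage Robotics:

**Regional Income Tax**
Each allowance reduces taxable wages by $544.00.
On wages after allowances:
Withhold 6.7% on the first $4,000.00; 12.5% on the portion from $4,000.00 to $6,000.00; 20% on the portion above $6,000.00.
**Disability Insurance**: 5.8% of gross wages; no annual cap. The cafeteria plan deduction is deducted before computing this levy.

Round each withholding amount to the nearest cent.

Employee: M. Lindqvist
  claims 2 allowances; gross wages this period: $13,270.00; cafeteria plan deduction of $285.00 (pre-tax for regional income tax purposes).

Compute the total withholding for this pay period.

$2,450.53

Regional Income Tax: taxable = $13,270.00 − $285.00 − 2×$544.00 = $11,897.00
  $518.00 + 20% × ($11,897.00 − $6,000.00) = $518.00 + 20% × $5,897.00 = $1,697.40
Disability Insurance: 5.8% × $12,985.00 = $753.13
Total: $1,697.40 + $753.13 = $2,450.53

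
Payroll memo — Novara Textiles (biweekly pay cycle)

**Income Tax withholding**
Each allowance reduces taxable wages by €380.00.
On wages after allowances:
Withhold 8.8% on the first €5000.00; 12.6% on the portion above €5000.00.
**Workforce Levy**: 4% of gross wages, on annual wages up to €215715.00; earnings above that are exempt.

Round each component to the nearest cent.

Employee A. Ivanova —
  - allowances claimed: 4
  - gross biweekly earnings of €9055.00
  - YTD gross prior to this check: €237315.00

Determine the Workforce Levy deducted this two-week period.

€0.00

Workforce Levy: YTD €237315.00 ≥ cap €215715.00 → €0.00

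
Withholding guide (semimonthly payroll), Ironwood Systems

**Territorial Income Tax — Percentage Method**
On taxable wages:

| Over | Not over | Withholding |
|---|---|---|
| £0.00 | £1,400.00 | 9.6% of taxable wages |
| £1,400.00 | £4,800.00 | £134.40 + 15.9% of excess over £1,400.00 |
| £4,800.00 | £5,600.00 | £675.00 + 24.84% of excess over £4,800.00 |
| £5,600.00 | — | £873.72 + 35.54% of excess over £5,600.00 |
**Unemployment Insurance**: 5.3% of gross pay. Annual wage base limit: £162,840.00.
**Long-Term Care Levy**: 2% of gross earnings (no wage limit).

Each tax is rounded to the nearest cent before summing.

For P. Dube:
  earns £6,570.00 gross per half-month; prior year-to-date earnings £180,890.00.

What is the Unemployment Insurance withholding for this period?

Unemployment Insurance: YTD £180,890.00 ≥ cap £162,840.00 → £0.00

£0.00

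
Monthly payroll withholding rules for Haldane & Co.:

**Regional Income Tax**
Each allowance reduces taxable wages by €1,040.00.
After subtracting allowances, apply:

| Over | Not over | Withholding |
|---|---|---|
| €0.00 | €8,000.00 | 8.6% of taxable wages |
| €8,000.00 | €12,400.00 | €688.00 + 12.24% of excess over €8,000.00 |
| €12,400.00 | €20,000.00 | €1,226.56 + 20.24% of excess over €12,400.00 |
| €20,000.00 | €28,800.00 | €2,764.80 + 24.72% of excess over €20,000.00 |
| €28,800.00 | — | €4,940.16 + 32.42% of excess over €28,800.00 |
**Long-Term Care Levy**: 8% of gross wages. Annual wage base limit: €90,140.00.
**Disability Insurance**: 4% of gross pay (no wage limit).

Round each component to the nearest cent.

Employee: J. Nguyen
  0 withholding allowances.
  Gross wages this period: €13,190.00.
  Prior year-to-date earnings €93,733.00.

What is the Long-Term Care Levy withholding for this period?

Long-Term Care Levy: YTD €93,733.00 ≥ cap €90,140.00 → €0.00

€0.00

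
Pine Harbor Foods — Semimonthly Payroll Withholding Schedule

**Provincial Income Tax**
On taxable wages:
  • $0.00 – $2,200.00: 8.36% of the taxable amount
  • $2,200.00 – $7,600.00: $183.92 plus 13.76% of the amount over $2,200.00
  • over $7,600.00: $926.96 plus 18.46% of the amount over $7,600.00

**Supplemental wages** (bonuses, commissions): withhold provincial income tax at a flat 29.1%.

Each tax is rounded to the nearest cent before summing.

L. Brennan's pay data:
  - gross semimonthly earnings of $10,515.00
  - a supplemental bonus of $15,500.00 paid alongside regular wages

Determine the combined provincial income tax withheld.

Provincial Income Tax: taxable = $10,515.00
  $926.96 + 18.46% × ($10,515.00 − $7,600.00) = $926.96 + 18.46% × $2,915.00 = $1,465.07
Supplemental (29.1% flat on bonus): 29.1% × $15,500.00 = $4,510.50
Total provincial income tax: $1,465.07 + $4,510.50 = $5,975.57

$5,975.57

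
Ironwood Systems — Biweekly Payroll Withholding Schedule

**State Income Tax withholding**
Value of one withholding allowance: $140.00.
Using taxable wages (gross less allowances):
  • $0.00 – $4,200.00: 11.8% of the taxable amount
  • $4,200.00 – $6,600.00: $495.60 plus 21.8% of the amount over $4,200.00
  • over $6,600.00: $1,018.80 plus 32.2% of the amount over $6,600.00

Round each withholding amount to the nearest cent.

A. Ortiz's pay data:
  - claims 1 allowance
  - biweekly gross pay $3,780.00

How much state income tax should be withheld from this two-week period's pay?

State Income Tax: taxable = $3,780.00 − 1×$140.00 = $3,640.00
  11.8% × $3,640.00 = $429.52

$429.52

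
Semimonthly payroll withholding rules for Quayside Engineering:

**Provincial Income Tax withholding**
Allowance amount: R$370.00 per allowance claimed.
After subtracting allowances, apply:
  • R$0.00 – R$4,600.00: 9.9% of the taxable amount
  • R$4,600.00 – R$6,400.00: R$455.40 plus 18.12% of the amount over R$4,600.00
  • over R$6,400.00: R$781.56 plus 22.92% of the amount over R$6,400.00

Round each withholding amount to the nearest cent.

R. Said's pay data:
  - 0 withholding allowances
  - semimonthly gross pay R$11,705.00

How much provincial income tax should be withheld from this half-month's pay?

R$1,997.47

Provincial Income Tax: taxable = R$11,705.00
  R$781.56 + 22.92% × (R$11,705.00 − R$6,400.00) = R$781.56 + 22.92% × R$5,305.00 = R$1,997.47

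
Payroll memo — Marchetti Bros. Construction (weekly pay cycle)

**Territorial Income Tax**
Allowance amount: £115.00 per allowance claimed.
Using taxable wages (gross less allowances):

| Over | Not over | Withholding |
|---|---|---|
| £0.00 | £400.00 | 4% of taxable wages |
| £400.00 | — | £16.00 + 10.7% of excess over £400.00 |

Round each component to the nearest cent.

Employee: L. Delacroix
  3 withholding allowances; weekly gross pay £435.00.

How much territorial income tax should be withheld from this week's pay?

Territorial Income Tax: taxable = £435.00 − 3×£115.00 = £90.00
  4% × £90.00 = £3.60

£3.60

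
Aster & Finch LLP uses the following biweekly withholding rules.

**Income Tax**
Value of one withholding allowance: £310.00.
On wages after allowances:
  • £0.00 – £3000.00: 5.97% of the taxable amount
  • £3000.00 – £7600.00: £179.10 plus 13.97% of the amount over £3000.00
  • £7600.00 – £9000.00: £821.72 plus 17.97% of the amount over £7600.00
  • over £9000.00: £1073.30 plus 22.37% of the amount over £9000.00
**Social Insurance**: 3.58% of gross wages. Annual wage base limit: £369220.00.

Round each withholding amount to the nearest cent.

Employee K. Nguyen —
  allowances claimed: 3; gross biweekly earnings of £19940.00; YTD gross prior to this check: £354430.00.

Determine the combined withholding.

£3842.02

Income Tax: taxable = £19940.00 − 3×£310.00 = £19010.00
  £1073.30 + 22.37% × (£19010.00 − £9000.00) = £1073.30 + 22.37% × £10010.00 = £3312.54
Social Insurance: cap £369220.00 − YTD £354430.00 = £14790.00 subject; 3.58% × £14790.00 = £529.48
Total: £3312.54 + £529.48 = £3842.02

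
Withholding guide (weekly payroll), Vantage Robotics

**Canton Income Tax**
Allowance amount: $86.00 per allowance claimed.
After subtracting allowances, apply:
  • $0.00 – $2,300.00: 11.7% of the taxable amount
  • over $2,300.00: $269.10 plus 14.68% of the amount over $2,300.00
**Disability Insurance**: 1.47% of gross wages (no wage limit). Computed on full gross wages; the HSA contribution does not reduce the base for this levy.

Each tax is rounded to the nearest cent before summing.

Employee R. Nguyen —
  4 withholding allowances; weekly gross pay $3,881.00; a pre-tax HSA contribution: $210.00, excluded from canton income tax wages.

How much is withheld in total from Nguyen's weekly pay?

$476.91

Canton Income Tax: taxable = $3,881.00 − $210.00 − 4×$86.00 = $3,327.00
  $269.10 + 14.68% × ($3,327.00 − $2,300.00) = $269.10 + 14.68% × $1,027.00 = $419.86
Disability Insurance: 1.47% × $3,881.00 = $57.05
Total: $419.86 + $57.05 = $476.91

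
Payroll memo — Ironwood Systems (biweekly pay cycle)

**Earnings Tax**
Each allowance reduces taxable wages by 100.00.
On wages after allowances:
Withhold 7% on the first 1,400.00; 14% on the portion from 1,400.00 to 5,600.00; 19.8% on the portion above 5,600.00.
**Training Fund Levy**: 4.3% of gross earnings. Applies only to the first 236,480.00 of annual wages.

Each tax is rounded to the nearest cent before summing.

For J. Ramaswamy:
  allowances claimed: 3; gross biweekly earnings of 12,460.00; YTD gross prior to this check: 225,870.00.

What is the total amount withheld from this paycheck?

2,441.11

Earnings Tax: taxable = 12,460.00 − 3×100.00 = 12,160.00
  686.00 + 19.8% × (12,160.00 − 5,600.00) = 686.00 + 19.8% × 6,560.00 = 1,984.88
Training Fund Levy: cap 236,480.00 − YTD 225,870.00 = 10,610.00 subject; 4.3% × 10,610.00 = 456.23
Total: 1,984.88 + 456.23 = 2,441.11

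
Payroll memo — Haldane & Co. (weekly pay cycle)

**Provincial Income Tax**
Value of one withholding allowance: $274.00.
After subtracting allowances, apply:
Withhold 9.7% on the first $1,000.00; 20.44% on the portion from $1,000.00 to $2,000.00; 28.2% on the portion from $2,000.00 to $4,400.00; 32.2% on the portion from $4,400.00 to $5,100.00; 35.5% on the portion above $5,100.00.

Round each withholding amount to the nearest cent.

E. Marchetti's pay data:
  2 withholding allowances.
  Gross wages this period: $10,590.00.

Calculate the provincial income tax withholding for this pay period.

$2,958.01

Provincial Income Tax: taxable = $10,590.00 − 2×$274.00 = $10,042.00
  $1,203.60 + 35.5% × ($10,042.00 − $5,100.00) = $1,203.60 + 35.5% × $4,942.00 = $2,958.01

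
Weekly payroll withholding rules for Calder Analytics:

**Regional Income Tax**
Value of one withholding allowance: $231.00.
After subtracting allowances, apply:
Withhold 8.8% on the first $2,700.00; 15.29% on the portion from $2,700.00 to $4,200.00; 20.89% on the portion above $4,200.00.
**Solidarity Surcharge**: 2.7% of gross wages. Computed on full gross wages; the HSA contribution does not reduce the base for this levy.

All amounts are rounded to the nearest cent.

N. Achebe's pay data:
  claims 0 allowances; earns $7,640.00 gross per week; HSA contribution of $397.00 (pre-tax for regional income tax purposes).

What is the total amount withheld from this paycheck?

$1,308.91

Regional Income Tax: taxable = $7,640.00 − $397.00 = $7,243.00
  $466.95 + 20.89% × ($7,243.00 − $4,200.00) = $466.95 + 20.89% × $3,043.00 = $1,102.63
Solidarity Surcharge: 2.7% × $7,640.00 = $206.28
Total: $1,102.63 + $206.28 = $1,308.91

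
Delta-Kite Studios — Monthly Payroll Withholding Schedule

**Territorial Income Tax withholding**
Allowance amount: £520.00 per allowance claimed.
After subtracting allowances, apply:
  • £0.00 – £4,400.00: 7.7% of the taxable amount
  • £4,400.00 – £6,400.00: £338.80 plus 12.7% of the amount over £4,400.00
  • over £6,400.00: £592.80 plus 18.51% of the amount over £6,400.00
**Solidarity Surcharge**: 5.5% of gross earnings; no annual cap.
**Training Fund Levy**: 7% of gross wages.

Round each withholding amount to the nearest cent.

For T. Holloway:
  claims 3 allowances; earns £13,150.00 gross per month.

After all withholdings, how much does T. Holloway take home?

Territorial Income Tax: taxable = £13,150.00 − 3×£520.00 = £11,590.00
  £592.80 + 18.51% × (£11,590.00 − £6,400.00) = £592.80 + 18.51% × £5,190.00 = £1,553.47
Solidarity Surcharge: 5.5% × £13,150.00 = £723.25
Training Fund Levy: 7% × £13,150.00 = £920.50
Total withheld: £1,553.47 + £723.25 + £920.50 = £3,197.22
Net pay: £13,150.00 − £3,197.22 = £9,952.78

£9,952.78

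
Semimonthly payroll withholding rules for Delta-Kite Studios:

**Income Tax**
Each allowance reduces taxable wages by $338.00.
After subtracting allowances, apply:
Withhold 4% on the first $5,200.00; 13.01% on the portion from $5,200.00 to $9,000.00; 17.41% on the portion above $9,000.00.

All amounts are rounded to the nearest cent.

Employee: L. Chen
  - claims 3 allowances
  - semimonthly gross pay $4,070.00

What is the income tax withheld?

Income Tax: taxable = $4,070.00 − 3×$338.00 = $3,056.00
  4% × $3,056.00 = $122.24

$122.24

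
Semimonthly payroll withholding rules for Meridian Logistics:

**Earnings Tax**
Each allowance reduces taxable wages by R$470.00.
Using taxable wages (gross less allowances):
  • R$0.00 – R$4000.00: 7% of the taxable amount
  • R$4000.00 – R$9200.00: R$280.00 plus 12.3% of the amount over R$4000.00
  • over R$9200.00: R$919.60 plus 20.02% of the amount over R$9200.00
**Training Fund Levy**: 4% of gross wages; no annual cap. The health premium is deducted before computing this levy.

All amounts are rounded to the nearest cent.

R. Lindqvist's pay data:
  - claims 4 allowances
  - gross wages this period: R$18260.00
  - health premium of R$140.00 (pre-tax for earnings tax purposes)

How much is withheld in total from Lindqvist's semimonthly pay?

R$3053.81

Earnings Tax: taxable = R$18260.00 − R$140.00 − 4×R$470.00 = R$16240.00
  R$919.60 + 20.02% × (R$16240.00 − R$9200.00) = R$919.60 + 20.02% × R$7040.00 = R$2329.01
Training Fund Levy: 4% × R$18120.00 = R$724.80
Total: R$2329.01 + R$724.80 = R$3053.81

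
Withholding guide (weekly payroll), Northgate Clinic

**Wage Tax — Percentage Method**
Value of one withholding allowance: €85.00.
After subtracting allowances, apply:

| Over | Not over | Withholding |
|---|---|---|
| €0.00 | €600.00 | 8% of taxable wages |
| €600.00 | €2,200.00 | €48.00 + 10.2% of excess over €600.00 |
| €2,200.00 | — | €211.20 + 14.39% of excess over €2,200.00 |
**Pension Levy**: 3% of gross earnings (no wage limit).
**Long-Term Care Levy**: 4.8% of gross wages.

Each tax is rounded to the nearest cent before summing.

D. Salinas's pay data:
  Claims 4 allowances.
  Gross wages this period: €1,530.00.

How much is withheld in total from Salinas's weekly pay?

€227.52

Wage Tax: taxable = €1,530.00 − 4×€85.00 = €1,190.00
  €48.00 + 10.2% × (€1,190.00 − €600.00) = €48.00 + 10.2% × €590.00 = €108.18
Pension Levy: 3% × €1,530.00 = €45.90
Long-Term Care Levy: 4.8% × €1,530.00 = €73.44
Total: €108.18 + €45.90 + €73.44 = €227.52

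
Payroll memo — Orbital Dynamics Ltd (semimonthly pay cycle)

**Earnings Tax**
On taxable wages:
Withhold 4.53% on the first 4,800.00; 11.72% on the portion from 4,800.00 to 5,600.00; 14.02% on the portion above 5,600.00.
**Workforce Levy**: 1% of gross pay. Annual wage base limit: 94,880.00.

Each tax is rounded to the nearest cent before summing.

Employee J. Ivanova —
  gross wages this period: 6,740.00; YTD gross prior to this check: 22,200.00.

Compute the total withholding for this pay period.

538.43

Earnings Tax: taxable = 6,740.00
  311.20 + 14.02% × (6,740.00 − 5,600.00) = 311.20 + 14.02% × 1,140.00 = 471.03
Workforce Levy: 1% × 6,740.00 = 67.40
Total: 471.03 + 67.40 = 538.43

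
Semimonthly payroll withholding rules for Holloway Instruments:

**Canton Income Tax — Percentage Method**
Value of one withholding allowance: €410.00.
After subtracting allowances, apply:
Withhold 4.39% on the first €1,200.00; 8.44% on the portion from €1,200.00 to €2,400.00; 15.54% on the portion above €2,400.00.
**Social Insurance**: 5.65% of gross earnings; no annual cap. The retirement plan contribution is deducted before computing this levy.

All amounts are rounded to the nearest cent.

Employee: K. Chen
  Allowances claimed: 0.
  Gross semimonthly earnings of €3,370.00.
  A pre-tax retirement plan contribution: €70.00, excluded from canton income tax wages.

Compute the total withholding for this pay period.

€480.27

Canton Income Tax: taxable = €3,370.00 − €70.00 = €3,300.00
  €153.96 + 15.54% × (€3,300.00 − €2,400.00) = €153.96 + 15.54% × €900.00 = €293.82
Social Insurance: 5.65% × €3,300.00 = €186.45
Total: €293.82 + €186.45 = €480.27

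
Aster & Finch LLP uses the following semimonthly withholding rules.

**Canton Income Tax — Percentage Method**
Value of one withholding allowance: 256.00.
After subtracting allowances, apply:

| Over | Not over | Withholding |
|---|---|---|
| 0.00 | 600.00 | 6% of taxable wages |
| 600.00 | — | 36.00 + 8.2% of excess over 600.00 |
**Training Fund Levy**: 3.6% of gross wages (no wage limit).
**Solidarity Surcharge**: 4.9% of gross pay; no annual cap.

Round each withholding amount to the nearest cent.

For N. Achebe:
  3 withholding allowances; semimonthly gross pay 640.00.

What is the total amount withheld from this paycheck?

Canton Income Tax: taxable = 640.00 − 3×256.00 = -128.00
  Taxable ≤ 0 → 0.00
Training Fund Levy: 3.6% × 640.00 = 23.04
Solidarity Surcharge: 4.9% × 640.00 = 31.36
Total: 0.00 + 23.04 + 31.36 = 54.40

54.40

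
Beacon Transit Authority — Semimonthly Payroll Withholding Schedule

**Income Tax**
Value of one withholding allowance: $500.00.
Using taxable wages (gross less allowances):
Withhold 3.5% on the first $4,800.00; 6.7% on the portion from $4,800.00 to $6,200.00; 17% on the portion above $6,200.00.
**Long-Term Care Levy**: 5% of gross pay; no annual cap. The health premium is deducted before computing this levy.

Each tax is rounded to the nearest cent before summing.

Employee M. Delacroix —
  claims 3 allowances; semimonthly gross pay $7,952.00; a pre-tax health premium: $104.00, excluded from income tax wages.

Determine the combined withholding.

Income Tax: taxable = $7,952.00 − $104.00 − 3×$500.00 = $6,348.00
  $261.80 + 17% × ($6,348.00 − $6,200.00) = $261.80 + 17% × $148.00 = $286.96
Long-Term Care Levy: 5% × $7,848.00 = $392.40
Total: $286.96 + $392.40 = $679.36

$679.36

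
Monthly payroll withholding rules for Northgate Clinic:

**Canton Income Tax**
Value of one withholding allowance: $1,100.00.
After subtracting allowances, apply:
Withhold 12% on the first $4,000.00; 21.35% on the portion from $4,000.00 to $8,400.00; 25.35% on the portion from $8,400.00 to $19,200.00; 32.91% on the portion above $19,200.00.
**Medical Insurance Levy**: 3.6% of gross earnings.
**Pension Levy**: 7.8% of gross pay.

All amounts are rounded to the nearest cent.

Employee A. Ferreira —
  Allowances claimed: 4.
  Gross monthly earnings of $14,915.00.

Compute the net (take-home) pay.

Canton Income Tax: taxable = $14,915.00 − 4×$1,100.00 = $10,515.00
  $1,419.40 + 25.35% × ($10,515.00 − $8,400.00) = $1,419.40 + 25.35% × $2,115.00 = $1,955.55
Medical Insurance Levy: 3.6% × $14,915.00 = $536.94
Pension Levy: 7.8% × $14,915.00 = $1,163.37
Total withheld: $1,955.55 + $536.94 + $1,163.37 = $3,655.86
Net pay: $14,915.00 − $3,655.86 = $11,259.14

$11,259.14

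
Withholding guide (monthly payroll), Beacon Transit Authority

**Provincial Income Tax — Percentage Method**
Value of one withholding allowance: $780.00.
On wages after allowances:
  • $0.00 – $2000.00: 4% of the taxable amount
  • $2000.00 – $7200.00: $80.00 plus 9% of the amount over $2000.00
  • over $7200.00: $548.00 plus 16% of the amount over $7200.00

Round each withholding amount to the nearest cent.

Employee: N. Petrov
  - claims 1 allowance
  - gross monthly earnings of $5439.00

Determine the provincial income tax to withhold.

Provincial Income Tax: taxable = $5439.00 − 1×$780.00 = $4659.00
  $80.00 + 9% × ($4659.00 − $2000.00) = $80.00 + 9% × $2659.00 = $319.31

$319.31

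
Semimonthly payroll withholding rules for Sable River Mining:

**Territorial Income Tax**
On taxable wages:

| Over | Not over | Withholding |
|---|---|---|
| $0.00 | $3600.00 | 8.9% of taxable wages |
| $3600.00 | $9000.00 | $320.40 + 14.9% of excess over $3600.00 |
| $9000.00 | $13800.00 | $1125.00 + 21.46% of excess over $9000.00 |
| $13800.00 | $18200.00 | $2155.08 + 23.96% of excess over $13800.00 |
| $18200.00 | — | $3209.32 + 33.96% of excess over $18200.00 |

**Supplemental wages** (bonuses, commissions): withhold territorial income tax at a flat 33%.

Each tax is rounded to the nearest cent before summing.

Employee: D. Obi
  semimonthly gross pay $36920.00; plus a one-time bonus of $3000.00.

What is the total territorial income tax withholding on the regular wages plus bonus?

Territorial Income Tax: taxable = $36920.00
  $3209.32 + 33.96% × ($36920.00 − $18200.00) = $3209.32 + 33.96% × $18720.00 = $9566.63
Supplemental (33% flat on bonus): 33% × $3000.00 = $990.00
Total territorial income tax: $9566.63 + $990.00 = $10556.63

$10556.63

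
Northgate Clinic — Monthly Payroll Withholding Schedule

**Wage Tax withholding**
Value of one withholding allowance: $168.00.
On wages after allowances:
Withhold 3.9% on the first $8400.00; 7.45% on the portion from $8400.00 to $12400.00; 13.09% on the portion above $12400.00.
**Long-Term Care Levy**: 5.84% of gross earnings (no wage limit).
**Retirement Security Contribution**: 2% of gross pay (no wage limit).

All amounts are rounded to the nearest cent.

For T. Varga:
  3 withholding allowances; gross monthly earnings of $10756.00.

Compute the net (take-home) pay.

Wage Tax: taxable = $10756.00 − 3×$168.00 = $10252.00
  $327.60 + 7.45% × ($10252.00 − $8400.00) = $327.60 + 7.45% × $1852.00 = $465.57
Long-Term Care Levy: 5.84% × $10756.00 = $628.15
Retirement Security Contribution: 2% × $10756.00 = $215.12
Total withheld: $465.57 + $628.15 + $215.12 = $1308.84
Net pay: $10756.00 − $1308.84 = $9447.16

$9447.16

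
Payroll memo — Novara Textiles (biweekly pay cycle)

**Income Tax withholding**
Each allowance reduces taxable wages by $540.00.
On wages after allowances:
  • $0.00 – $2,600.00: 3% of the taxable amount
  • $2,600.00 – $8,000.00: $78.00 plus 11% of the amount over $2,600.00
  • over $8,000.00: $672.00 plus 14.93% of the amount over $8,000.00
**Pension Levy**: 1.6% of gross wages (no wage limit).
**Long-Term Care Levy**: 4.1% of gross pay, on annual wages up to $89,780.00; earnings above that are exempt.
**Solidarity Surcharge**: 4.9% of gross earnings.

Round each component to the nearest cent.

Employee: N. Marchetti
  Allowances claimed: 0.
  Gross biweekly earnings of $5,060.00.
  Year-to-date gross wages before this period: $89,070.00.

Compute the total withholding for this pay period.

Income Tax: taxable = $5,060.00
  $78.00 + 11% × ($5,060.00 − $2,600.00) = $78.00 + 11% × $2,460.00 = $348.60
Pension Levy: 1.6% × $5,060.00 = $80.96
Long-Term Care Levy: cap $89,780.00 − YTD $89,070.00 = $710.00 subject; 4.1% × $710.00 = $29.11
Solidarity Surcharge: 4.9% × $5,060.00 = $247.94
Total: $348.60 + $80.96 + $29.11 + $247.94 = $706.61

$706.61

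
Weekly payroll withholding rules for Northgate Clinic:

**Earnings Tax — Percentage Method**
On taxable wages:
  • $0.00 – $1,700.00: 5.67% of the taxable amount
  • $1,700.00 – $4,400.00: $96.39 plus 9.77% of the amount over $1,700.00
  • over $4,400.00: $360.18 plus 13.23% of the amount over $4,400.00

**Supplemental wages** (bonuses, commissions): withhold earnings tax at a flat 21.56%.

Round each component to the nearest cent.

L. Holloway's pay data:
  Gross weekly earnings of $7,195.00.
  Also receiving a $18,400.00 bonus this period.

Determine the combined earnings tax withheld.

Earnings Tax: taxable = $7,195.00
  $360.18 + 13.23% × ($7,195.00 − $4,400.00) = $360.18 + 13.23% × $2,795.00 = $729.96
Supplemental (21.56% flat on bonus): 21.56% × $18,400.00 = $3,967.04
Total earnings tax: $729.96 + $3,967.04 = $4,697.00

$4,697.00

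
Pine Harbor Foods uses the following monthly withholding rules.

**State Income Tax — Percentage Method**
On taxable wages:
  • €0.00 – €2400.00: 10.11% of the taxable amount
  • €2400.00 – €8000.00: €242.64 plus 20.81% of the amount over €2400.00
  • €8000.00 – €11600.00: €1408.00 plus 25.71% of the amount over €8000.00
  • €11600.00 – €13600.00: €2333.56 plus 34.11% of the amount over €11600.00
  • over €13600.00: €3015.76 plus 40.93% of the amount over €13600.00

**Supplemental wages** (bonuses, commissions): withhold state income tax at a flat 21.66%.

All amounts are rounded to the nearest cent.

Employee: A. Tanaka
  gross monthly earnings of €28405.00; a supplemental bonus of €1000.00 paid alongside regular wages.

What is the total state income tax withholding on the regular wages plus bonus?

€9292.05

State Income Tax: taxable = €28405.00
  €3015.76 + 40.93% × (€28405.00 − €13600.00) = €3015.76 + 40.93% × €14805.00 = €9075.45
Supplemental (21.66% flat on bonus): 21.66% × €1000.00 = €216.60
Total state income tax: €9075.45 + €216.60 = €9292.05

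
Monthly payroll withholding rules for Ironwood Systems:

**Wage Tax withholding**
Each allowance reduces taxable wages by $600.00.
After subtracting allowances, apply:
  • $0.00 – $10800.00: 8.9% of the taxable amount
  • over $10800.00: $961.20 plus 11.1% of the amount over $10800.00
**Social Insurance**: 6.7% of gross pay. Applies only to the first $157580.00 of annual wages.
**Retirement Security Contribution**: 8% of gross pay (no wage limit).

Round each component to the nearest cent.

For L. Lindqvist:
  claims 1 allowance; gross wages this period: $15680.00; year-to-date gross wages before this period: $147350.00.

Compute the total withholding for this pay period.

$3376.09

Wage Tax: taxable = $15680.00 − 1×$600.00 = $15080.00
  $961.20 + 11.1% × ($15080.00 − $10800.00) = $961.20 + 11.1% × $4280.00 = $1436.28
Social Insurance: cap $157580.00 − YTD $147350.00 = $10230.00 subject; 6.7% × $10230.00 = $685.41
Retirement Security Contribution: 8% × $15680.00 = $1254.40
Total: $1436.28 + $685.41 + $1254.40 = $3376.09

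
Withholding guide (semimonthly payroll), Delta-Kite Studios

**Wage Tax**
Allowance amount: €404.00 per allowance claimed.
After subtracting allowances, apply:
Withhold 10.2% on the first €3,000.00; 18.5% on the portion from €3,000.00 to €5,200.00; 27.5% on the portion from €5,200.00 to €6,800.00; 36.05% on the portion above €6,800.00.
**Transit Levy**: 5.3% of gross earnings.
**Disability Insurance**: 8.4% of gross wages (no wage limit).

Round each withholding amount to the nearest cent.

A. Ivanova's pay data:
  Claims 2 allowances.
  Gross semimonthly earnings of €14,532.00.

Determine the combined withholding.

Wage Tax: taxable = €14,532.00 − 2×€404.00 = €13,724.00
  €1,153.00 + 36.05% × (€13,724.00 − €6,800.00) = €1,153.00 + 36.05% × €6,924.00 = €3,649.10
Transit Levy: 5.3% × €14,532.00 = €770.20
Disability Insurance: 8.4% × €14,532.00 = €1,220.69
Total: €3,649.10 + €770.20 + €1,220.69 = €5,639.99

€5,639.99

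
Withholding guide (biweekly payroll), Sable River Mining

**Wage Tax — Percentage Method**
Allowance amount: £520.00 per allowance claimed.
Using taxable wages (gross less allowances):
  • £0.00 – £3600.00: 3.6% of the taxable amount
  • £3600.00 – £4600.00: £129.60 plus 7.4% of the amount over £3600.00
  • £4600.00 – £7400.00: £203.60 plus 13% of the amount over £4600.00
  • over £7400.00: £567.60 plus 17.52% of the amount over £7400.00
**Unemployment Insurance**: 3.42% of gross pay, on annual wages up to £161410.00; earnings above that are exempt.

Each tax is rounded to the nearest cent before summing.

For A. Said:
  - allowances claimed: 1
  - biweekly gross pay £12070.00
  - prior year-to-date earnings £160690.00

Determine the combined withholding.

£1319.30

Wage Tax: taxable = £12070.00 − 1×£520.00 = £11550.00
  £567.60 + 17.52% × (£11550.00 − £7400.00) = £567.60 + 17.52% × £4150.00 = £1294.68
Unemployment Insurance: cap £161410.00 − YTD £160690.00 = £720.00 subject; 3.42% × £720.00 = £24.62
Total: £1294.68 + £24.62 = £1319.30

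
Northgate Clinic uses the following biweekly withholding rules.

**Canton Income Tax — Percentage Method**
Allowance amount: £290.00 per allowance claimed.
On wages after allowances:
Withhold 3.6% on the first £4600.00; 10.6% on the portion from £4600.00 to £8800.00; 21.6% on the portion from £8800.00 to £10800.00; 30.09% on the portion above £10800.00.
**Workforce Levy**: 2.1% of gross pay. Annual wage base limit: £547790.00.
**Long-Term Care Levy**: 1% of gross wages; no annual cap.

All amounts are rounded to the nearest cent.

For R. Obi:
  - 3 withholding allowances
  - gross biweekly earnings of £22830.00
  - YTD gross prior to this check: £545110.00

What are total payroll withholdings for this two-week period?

£4685.42

Canton Income Tax: taxable = £22830.00 − 3×£290.00 = £21960.00
  £1042.80 + 30.09% × (£21960.00 − £10800.00) = £1042.80 + 30.09% × £11160.00 = £4400.84
Workforce Levy: cap £547790.00 − YTD £545110.00 = £2680.00 subject; 2.1% × £2680.00 = £56.28
Long-Term Care Levy: 1% × £22830.00 = £228.30
Total: £4400.84 + £56.28 + £228.30 = £4685.42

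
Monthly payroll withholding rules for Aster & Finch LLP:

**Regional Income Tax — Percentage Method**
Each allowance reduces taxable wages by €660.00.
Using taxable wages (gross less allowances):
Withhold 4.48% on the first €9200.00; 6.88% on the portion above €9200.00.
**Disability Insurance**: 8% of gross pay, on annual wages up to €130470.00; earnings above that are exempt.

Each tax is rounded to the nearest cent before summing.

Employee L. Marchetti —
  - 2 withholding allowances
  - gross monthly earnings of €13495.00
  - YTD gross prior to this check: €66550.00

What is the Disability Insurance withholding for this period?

Disability Insurance: 8% × €13495.00 = €1079.60

€1079.60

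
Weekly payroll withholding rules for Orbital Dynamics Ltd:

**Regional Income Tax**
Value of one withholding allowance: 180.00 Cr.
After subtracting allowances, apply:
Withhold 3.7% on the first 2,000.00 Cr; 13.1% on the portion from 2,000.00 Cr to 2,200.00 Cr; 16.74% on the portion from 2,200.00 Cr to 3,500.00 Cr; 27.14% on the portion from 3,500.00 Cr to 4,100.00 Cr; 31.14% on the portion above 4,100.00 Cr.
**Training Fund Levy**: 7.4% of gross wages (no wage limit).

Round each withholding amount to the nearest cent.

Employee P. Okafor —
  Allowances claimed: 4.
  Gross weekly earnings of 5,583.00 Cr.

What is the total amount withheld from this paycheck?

1,131.40 Cr

Regional Income Tax: taxable = 5,583.00 Cr − 4×180.00 Cr = 4,863.00 Cr
  480.66 Cr + 31.14% × (4,863.00 Cr − 4,100.00 Cr) = 480.66 Cr + 31.14% × 763.00 Cr = 718.26 Cr
Training Fund Levy: 7.4% × 5,583.00 Cr = 413.14 Cr
Total: 718.26 Cr + 413.14 Cr = 1,131.40 Cr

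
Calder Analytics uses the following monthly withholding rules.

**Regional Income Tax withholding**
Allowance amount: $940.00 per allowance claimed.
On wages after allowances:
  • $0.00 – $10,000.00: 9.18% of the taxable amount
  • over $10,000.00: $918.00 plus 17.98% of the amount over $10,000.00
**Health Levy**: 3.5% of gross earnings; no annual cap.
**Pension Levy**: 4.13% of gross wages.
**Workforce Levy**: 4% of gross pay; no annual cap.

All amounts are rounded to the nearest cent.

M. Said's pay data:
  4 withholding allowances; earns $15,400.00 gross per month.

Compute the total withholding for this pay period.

$3,003.89

Regional Income Tax: taxable = $15,400.00 − 4×$940.00 = $11,640.00
  $918.00 + 17.98% × ($11,640.00 − $10,000.00) = $918.00 + 17.98% × $1,640.00 = $1,212.87
Health Levy: 3.5% × $15,400.00 = $539.00
Pension Levy: 4.13% × $15,400.00 = $636.02
Workforce Levy: 4% × $15,400.00 = $616.00
Total: $1,212.87 + $539.00 + $636.02 + $616.00 = $3,003.89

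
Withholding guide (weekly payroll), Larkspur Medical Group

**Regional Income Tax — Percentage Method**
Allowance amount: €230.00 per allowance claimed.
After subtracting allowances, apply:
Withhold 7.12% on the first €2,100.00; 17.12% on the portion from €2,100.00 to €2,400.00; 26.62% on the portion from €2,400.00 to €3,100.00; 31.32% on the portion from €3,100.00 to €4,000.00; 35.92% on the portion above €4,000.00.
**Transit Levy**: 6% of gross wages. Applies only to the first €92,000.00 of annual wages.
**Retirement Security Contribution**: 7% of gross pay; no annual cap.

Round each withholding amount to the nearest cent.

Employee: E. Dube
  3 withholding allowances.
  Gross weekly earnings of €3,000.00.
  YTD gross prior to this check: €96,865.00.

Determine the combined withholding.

Regional Income Tax: taxable = €3,000.00 − 3×€230.00 = €2,310.00
  €149.52 + 17.12% × (€2,310.00 − €2,100.00) = €149.52 + 17.12% × €210.00 = €185.47
Transit Levy: YTD €96,865.00 ≥ cap €92,000.00 → €0.00
Retirement Security Contribution: 7% × €3,000.00 = €210.00
Total: €185.47 + €0.00 + €210.00 = €395.47

€395.47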